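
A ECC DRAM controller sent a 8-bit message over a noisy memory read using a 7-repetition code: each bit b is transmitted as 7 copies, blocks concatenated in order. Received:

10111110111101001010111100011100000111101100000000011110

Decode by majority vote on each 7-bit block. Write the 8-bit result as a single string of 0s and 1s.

11010101

Block 1 (1011111): 6 ones → 1
Block 2 (0111101): 5 ones → 1
Block 3 (0010101): 3 ones → 0
Block 4 (1110001): 4 ones → 1
Block 5 (1100000): 2 ones → 0
Block 6 (1111011): 6 ones → 1
Block 7 (0000000): 0 ones → 0
Block 8 (0011110): 4 ones → 1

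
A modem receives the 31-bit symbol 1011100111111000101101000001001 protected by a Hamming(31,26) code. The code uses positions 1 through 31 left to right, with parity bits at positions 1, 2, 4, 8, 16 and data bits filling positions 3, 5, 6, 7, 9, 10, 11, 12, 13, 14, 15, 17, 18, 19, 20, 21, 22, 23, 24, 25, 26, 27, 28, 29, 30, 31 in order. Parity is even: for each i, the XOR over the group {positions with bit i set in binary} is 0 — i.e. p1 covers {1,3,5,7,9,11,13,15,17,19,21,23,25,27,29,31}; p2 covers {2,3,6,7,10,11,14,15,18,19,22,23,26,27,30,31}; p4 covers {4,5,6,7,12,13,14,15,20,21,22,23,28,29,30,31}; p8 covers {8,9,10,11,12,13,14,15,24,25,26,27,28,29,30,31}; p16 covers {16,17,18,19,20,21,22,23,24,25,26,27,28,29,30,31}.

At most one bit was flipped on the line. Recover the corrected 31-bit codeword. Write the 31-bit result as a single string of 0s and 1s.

0011100111111000101101000001001

s1 (pos 1,3,5,7,9,11,13,15,17,19,21,23,25,27,29,31): 1⊕1⊕1⊕0⊕1⊕1⊕1⊕0⊕1⊕1⊕0⊕0⊕0⊕0⊕0⊕1 = 1
s2 (pos 2,3,6,7,10,11,14,15,18,19,22,23,26,27,30,31): 0⊕1⊕0⊕0⊕1⊕1⊕0⊕0⊕0⊕1⊕1⊕0⊕0⊕0⊕0⊕1 = 0
s4 (pos 4,5,6,7,12,13,14,15,20,21,22,23,28,29,30,31): 1⊕1⊕0⊕0⊕1⊕1⊕0⊕0⊕1⊕0⊕1⊕0⊕1⊕0⊕0⊕1 = 0
s8 (pos 8,9,10,11,12,13,14,15,24,25,26,27,28,29,30,31): 1⊕1⊕1⊕1⊕1⊕1⊕0⊕0⊕0⊕0⊕0⊕0⊕1⊕0⊕0⊕1 = 0
s16 (pos 16,17,18,19,20,21,22,23,24,25,26,27,28,29,30,31): 0⊕1⊕0⊕1⊕1⊕0⊕1⊕0⊕0⊕0⊕0⊕0⊕1⊕0⊕0⊕1 = 0
Syndrome s16…s1 = 00001 → error at position 1.
Flip position 1: 1011100111111000101101000001001 → 0011100111111000101101000001001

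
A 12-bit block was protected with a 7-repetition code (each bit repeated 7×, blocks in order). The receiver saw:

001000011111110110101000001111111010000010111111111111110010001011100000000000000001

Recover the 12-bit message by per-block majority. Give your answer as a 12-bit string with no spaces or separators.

011010110000

Block 1 (0010000): 1 one → 0
Block 2 (1111111): 7 ones → 1
Block 3 (0110101): 4 ones → 1
Block 4 (0000011): 2 ones → 0
Block 5 (1111101): 6 ones → 1
Block 6 (0000010): 1 one → 0
Block 7 (1111111): 7 ones → 1
Block 8 (1111111): 7 ones → 1
Block 9 (0010001): 2 ones → 0
Block 10 (0111000): 3 ones → 0
Block 11 (0000000): 0 ones → 0
Block 12 (0000001): 1 one → 0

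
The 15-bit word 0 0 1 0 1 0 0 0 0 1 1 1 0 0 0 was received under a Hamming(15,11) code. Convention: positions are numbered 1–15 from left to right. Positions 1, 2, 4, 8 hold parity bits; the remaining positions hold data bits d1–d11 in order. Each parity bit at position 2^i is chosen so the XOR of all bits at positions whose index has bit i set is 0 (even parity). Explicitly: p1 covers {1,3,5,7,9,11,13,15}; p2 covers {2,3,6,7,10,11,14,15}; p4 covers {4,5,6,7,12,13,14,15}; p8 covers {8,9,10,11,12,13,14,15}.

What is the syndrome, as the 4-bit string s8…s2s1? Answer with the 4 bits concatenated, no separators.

1011

s1 (pos 1,3,5,7,9,11,13,15): 0⊕1⊕1⊕0⊕0⊕1⊕0⊕0 = 1
s2 (pos 2,3,6,7,10,11,14,15): 0⊕1⊕0⊕0⊕1⊕1⊕0⊕0 = 1
s4 (pos 4,5,6,7,12,13,14,15): 0⊕1⊕0⊕0⊕1⊕0⊕0⊕0 = 0
s8 (pos 8,9,10,11,12,13,14,15): 0⊕0⊕1⊕1⊕1⊕0⊕0⊕0 = 1
Syndrome s8…s1 = 1011 → error at position 11.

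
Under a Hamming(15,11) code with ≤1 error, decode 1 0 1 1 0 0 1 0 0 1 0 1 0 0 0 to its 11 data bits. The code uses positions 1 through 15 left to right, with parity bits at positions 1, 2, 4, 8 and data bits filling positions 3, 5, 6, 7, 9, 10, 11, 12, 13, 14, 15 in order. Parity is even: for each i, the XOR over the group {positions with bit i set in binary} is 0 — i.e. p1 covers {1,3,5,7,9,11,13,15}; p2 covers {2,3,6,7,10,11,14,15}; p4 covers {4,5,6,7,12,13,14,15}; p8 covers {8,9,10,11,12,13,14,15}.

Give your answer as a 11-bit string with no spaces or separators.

10000101000

s1 (pos 1,3,5,7,9,11,13,15): 1⊕1⊕0⊕1⊕0⊕0⊕0⊕0 = 1
s2 (pos 2,3,6,7,10,11,14,15): 0⊕1⊕0⊕1⊕1⊕0⊕0⊕0 = 1
s4 (pos 4,5,6,7,12,13,14,15): 1⊕0⊕0⊕1⊕1⊕0⊕0⊕0 = 1
s8 (pos 8,9,10,11,12,13,14,15): 0⊕0⊕1⊕0⊕1⊕0⊕0⊕0 = 0
Syndrome s8…s1 = 0111 → error at position 7.
Flip position 7: 101100100101000 → 101100000101000
Read data bits from positions 3,5,6,7,9,10,11,12,13,14,15: 10000101000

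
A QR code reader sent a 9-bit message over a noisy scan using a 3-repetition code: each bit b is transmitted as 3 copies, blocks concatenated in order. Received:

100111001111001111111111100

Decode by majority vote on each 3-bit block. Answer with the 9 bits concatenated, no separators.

010101110

Block 1 (100): 1 one → 0
Block 2 (111): 3 ones → 1
Block 3 (001): 1 one → 0
Block 4 (111): 3 ones → 1
Block 5 (001): 1 one → 0
Block 6 (111): 3 ones → 1
Block 7 (111): 3 ones → 1
Block 8 (111): 3 ones → 1
Block 9 (100): 1 one → 0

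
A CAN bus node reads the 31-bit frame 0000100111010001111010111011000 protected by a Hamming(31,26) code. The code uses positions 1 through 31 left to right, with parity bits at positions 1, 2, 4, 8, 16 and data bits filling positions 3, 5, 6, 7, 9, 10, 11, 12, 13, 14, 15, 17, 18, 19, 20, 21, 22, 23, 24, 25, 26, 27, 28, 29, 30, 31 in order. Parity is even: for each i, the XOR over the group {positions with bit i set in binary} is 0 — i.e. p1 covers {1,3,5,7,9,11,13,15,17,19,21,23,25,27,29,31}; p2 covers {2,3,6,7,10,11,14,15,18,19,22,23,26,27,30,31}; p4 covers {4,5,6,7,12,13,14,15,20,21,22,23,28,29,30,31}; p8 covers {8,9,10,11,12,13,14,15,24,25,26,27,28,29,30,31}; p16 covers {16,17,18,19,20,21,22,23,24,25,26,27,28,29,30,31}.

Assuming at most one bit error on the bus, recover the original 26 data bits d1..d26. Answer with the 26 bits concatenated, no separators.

s1 (pos 1,3,5,7,9,11,13,15,17,19,21,23,25,27,29,31): 0⊕0⊕1⊕0⊕1⊕0⊕0⊕0⊕1⊕1⊕1⊕1⊕1⊕1⊕0⊕0 = 0
s2 (pos 2,3,6,7,10,11,14,15,18,19,22,23,26,27,30,31): 0⊕0⊕0⊕0⊕1⊕0⊕0⊕0⊕1⊕1⊕0⊕1⊕0⊕1⊕0⊕0 = 1
s4 (pos 4,5,6,7,12,13,14,15,20,21,22,23,28,29,30,31): 0⊕1⊕0⊕0⊕1⊕0⊕0⊕0⊕0⊕1⊕0⊕1⊕1⊕0⊕0⊕0 = 1
s8 (pos 8,9,10,11,12,13,14,15,24,25,26,27,28,29,30,31): 1⊕1⊕1⊕0⊕1⊕0⊕0⊕0⊕1⊕1⊕0⊕1⊕1⊕0⊕0⊕0 = 0
s16 (pos 16,17,18,19,20,21,22,23,24,25,26,27,28,29,30,31): 1⊕1⊕1⊕1⊕0⊕1⊕0⊕1⊕1⊕1⊕0⊕1⊕1⊕0⊕0⊕0 = 0
Syndrome s16…s1 = 00110 → error at position 6.
Flip position 6: 0000100111010001111010111011000 → 0000110111010001111010111011000
Read data bits from positions 3,5,6,7,9,10,11,12,13,14,15,17,18,19,20,21,22,23,24,25,26,27,28,29,30,31: 01101101000111010111011000

01101101000111010111011000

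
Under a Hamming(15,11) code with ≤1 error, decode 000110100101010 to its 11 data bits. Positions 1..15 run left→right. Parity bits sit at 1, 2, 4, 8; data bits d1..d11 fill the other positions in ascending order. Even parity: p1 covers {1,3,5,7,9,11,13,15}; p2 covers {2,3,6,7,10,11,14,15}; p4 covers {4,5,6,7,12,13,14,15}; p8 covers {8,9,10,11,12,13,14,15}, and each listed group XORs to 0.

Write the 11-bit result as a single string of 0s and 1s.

s1 (pos 1,3,5,7,9,11,13,15): 0⊕0⊕1⊕1⊕0⊕0⊕0⊕0 = 0
s2 (pos 2,3,6,7,10,11,14,15): 0⊕0⊕0⊕1⊕1⊕0⊕1⊕0 = 1
s4 (pos 4,5,6,7,12,13,14,15): 1⊕1⊕0⊕1⊕1⊕0⊕1⊕0 = 1
s8 (pos 8,9,10,11,12,13,14,15): 0⊕0⊕1⊕0⊕1⊕0⊕1⊕0 = 1
Syndrome s8…s1 = 1110 → error at position 14.
Flip position 14: 000110100101010 → 000110100101000
Read data bits from positions 3,5,6,7,9,10,11,12,13,14,15: 01010101000

01010101000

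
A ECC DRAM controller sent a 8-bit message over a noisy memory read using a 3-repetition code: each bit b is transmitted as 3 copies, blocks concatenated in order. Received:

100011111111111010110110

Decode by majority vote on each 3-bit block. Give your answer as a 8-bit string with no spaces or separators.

01111011

Block 1 (100): 1 one → 0
Block 2 (011): 2 ones → 1
Block 3 (111): 3 ones → 1
Block 4 (111): 3 ones → 1
Block 5 (111): 3 ones → 1
Block 6 (010): 1 one → 0
Block 7 (110): 2 ones → 1
Block 8 (110): 2 ones → 1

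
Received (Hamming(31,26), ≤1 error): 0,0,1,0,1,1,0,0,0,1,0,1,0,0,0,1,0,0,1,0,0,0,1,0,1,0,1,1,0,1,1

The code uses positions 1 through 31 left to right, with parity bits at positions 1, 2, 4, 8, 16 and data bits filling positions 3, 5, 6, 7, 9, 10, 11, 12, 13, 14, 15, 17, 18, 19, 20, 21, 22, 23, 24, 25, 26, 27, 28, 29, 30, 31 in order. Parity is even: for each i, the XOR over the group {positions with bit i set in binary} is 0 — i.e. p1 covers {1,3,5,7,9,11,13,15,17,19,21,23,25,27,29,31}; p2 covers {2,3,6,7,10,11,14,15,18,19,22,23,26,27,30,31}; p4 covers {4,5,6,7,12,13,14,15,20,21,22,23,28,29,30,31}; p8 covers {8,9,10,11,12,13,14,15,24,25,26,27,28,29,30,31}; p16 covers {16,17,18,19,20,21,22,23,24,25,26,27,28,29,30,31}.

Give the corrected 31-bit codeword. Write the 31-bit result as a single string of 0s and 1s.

s1 (pos 1,3,5,7,9,11,13,15,17,19,21,23,25,27,29,31): 0⊕1⊕1⊕0⊕0⊕0⊕0⊕0⊕0⊕1⊕0⊕1⊕1⊕1⊕0⊕1 = 1
s2 (pos 2,3,6,7,10,11,14,15,18,19,22,23,26,27,30,31): 0⊕1⊕1⊕0⊕1⊕0⊕0⊕0⊕0⊕1⊕0⊕1⊕0⊕1⊕1⊕1 = 0
s4 (pos 4,5,6,7,12,13,14,15,20,21,22,23,28,29,30,31): 0⊕1⊕1⊕0⊕1⊕0⊕0⊕0⊕0⊕0⊕0⊕1⊕1⊕0⊕1⊕1 = 1
s8 (pos 8,9,10,11,12,13,14,15,24,25,26,27,28,29,30,31): 0⊕0⊕1⊕0⊕1⊕0⊕0⊕0⊕0⊕1⊕0⊕1⊕1⊕0⊕1⊕1 = 1
s16 (pos 16,17,18,19,20,21,22,23,24,25,26,27,28,29,30,31): 1⊕0⊕0⊕1⊕0⊕0⊕0⊕1⊕0⊕1⊕0⊕1⊕1⊕0⊕1⊕1 = 0
Syndrome s16…s1 = 01101 → error at position 13.
Flip position 13: 0010110001010001001000101011011 → 0010110001011001001000101011011

0010110001011001001000101011011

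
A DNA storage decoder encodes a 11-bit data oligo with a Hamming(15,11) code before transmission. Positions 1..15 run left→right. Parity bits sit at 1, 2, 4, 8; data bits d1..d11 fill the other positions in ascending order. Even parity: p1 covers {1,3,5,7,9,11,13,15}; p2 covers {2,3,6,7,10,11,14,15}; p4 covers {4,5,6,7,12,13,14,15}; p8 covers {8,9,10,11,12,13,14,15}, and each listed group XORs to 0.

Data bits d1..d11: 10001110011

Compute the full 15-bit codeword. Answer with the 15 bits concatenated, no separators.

Place data at non-parity positions: p1 p2 1 p4 0 0 0 p8 1 1 1 0 0 1 1
p1 (pos 1,3,5,7,9,11,13,15): XOR of data positions = 1⊕0⊕0⊕1⊕1⊕0⊕1 = 0
p2 (pos 2,3,6,7,10,11,14,15): XOR of data positions = 1⊕0⊕0⊕1⊕1⊕1⊕1 = 1
p4 (pos 4,5,6,7,12,13,14,15): XOR of data positions = 0⊕0⊕0⊕0⊕0⊕1⊕1 = 0
p8 (pos 8,9,10,11,12,13,14,15): XOR of data positions = 1⊕1⊕1⊕0⊕0⊕1⊕1 = 1
Codeword: 011000011110011

011000011110011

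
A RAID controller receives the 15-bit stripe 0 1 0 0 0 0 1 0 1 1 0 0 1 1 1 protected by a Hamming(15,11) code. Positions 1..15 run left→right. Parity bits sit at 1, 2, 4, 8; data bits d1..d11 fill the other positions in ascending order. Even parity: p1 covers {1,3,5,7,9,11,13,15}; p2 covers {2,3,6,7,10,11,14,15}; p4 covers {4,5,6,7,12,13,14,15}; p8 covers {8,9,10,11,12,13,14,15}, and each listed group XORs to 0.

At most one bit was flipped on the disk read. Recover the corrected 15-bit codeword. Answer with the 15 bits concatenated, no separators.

010000101000111

s1 (pos 1,3,5,7,9,11,13,15): 0⊕0⊕0⊕1⊕1⊕0⊕1⊕1 = 0
s2 (pos 2,3,6,7,10,11,14,15): 1⊕0⊕0⊕1⊕1⊕0⊕1⊕1 = 1
s4 (pos 4,5,6,7,12,13,14,15): 0⊕0⊕0⊕1⊕0⊕1⊕1⊕1 = 0
s8 (pos 8,9,10,11,12,13,14,15): 0⊕1⊕1⊕0⊕0⊕1⊕1⊕1 = 1
Syndrome s8…s1 = 1010 → error at position 10.
Flip position 10: 010000101100111 → 010000101000111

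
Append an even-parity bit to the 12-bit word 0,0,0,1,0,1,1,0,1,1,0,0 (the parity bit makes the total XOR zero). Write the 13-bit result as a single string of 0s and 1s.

XOR of the 12 data bits: 0⊕0⊕0⊕1⊕0⊕1⊕1⊕0⊕1⊕1⊕0⊕0 = 1
Parity bit = 1 (so all 13 bits XOR to 0).

0001011011001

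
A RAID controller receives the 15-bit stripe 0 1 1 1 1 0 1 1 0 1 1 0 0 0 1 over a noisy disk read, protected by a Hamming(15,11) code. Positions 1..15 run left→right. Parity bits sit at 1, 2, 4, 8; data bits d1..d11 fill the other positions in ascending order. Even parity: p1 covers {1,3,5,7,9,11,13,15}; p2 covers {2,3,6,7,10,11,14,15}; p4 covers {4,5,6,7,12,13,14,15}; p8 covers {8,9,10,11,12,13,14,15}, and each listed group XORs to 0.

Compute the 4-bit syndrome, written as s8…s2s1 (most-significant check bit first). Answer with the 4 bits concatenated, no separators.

s1 (pos 1,3,5,7,9,11,13,15): 0⊕1⊕1⊕1⊕0⊕1⊕0⊕1 = 1
s2 (pos 2,3,6,7,10,11,14,15): 1⊕1⊕0⊕1⊕1⊕1⊕0⊕1 = 0
s4 (pos 4,5,6,7,12,13,14,15): 1⊕1⊕0⊕1⊕0⊕0⊕0⊕1 = 0
s8 (pos 8,9,10,11,12,13,14,15): 1⊕0⊕1⊕1⊕0⊕0⊕0⊕1 = 0
Syndrome s8…s1 = 0001 → error at position 1.

0001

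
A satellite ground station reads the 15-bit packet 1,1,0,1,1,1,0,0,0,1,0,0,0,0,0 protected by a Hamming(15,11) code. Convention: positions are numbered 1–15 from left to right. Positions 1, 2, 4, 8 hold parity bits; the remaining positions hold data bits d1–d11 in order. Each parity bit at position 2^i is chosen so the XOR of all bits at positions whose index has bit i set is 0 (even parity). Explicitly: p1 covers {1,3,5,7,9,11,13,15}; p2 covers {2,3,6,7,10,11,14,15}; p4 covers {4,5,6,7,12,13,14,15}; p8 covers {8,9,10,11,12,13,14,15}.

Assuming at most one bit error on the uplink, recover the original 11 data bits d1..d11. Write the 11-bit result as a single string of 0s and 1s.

01100100010

s1 (pos 1,3,5,7,9,11,13,15): 1⊕0⊕1⊕0⊕0⊕0⊕0⊕0 = 0
s2 (pos 2,3,6,7,10,11,14,15): 1⊕0⊕1⊕0⊕1⊕0⊕0⊕0 = 1
s4 (pos 4,5,6,7,12,13,14,15): 1⊕1⊕1⊕0⊕0⊕0⊕0⊕0 = 1
s8 (pos 8,9,10,11,12,13,14,15): 0⊕0⊕1⊕0⊕0⊕0⊕0⊕0 = 1
Syndrome s8…s1 = 1110 → error at position 14.
Flip position 14: 110111000100000 → 110111000100010
Read data bits from positions 3,5,6,7,9,10,11,12,13,14,15: 01100100010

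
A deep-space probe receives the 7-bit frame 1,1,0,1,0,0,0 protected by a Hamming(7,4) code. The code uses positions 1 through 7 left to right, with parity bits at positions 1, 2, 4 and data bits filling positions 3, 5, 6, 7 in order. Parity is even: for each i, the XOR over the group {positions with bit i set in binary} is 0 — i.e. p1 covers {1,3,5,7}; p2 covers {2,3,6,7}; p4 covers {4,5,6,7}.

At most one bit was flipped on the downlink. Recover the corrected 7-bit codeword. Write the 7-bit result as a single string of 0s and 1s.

s1 (pos 1,3,5,7): 1⊕0⊕0⊕0 = 1
s2 (pos 2,3,6,7): 1⊕0⊕0⊕0 = 1
s4 (pos 4,5,6,7): 1⊕0⊕0⊕0 = 1
Syndrome s4…s1 = 111 → error at position 7.
Flip position 7: 1101000 → 1101001

1101001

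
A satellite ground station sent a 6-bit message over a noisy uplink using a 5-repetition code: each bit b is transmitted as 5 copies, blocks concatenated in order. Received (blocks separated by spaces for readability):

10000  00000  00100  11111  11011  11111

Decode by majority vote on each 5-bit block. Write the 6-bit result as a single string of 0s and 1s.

Block 1 (10000): 1 one → 0
Block 2 (00000): 0 ones → 0
Block 3 (00100): 1 one → 0
Block 4 (11111): 5 ones → 1
Block 5 (11011): 4 ones → 1
Block 6 (11111): 5 ones → 1

000111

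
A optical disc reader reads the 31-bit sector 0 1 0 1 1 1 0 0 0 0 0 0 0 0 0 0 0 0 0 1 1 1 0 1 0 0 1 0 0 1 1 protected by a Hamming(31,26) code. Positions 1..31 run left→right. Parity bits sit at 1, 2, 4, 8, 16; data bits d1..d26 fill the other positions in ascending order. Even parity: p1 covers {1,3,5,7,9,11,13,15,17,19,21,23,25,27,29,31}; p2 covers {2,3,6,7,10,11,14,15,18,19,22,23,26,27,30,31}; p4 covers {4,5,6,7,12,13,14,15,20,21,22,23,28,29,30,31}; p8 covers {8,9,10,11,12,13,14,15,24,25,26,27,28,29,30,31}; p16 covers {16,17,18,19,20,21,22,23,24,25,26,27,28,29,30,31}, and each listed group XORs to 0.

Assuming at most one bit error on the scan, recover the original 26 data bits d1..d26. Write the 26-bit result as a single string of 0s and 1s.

01100000000000111010010011

s1 (pos 1,3,5,7,9,11,13,15,17,19,21,23,25,27,29,31): 0⊕0⊕1⊕0⊕0⊕0⊕0⊕0⊕0⊕0⊕1⊕0⊕0⊕1⊕0⊕1 = 0
s2 (pos 2,3,6,7,10,11,14,15,18,19,22,23,26,27,30,31): 1⊕0⊕1⊕0⊕0⊕0⊕0⊕0⊕0⊕0⊕1⊕0⊕0⊕1⊕1⊕1 = 0
s4 (pos 4,5,6,7,12,13,14,15,20,21,22,23,28,29,30,31): 1⊕1⊕1⊕0⊕0⊕0⊕0⊕0⊕1⊕1⊕1⊕0⊕0⊕0⊕1⊕1 = 0
s8 (pos 8,9,10,11,12,13,14,15,24,25,26,27,28,29,30,31): 0⊕0⊕0⊕0⊕0⊕0⊕0⊕0⊕1⊕0⊕0⊕1⊕0⊕0⊕1⊕1 = 0
s16 (pos 16,17,18,19,20,21,22,23,24,25,26,27,28,29,30,31): 0⊕0⊕0⊕0⊕1⊕1⊕1⊕0⊕1⊕0⊕0⊕1⊕0⊕0⊕1⊕1 = 1
Syndrome s16…s1 = 10000 → error at position 16.
Flip position 16: 0101110000000000000111010010011 → 0101110000000001000111010010011
Read data bits from positions 3,5,6,7,9,10,11,12,13,14,15,17,18,19,20,21,22,23,24,25,26,27,28,29,30,31: 01100000000000111010010011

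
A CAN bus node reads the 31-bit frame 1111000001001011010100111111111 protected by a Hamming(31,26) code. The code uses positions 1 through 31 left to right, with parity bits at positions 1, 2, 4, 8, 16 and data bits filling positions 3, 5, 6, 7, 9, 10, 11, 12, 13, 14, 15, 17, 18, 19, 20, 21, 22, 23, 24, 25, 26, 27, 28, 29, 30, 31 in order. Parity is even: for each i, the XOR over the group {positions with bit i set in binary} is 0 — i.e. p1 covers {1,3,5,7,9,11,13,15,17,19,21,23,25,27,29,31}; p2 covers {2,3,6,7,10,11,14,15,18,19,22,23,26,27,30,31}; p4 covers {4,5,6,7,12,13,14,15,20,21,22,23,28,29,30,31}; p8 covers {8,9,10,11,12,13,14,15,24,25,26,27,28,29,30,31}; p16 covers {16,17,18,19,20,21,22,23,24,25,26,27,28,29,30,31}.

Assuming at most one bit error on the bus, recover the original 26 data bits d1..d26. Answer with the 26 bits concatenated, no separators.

s1 (pos 1,3,5,7,9,11,13,15,17,19,21,23,25,27,29,31): 1⊕1⊕0⊕0⊕0⊕0⊕1⊕1⊕0⊕0⊕0⊕1⊕1⊕1⊕1⊕1 = 1
s2 (pos 2,3,6,7,10,11,14,15,18,19,22,23,26,27,30,31): 1⊕1⊕0⊕0⊕1⊕0⊕0⊕1⊕1⊕0⊕0⊕1⊕1⊕1⊕1⊕1 = 0
s4 (pos 4,5,6,7,12,13,14,15,20,21,22,23,28,29,30,31): 1⊕0⊕0⊕0⊕0⊕1⊕0⊕1⊕1⊕0⊕0⊕1⊕1⊕1⊕1⊕1 = 1
s8 (pos 8,9,10,11,12,13,14,15,24,25,26,27,28,29,30,31): 0⊕0⊕1⊕0⊕0⊕1⊕0⊕1⊕1⊕1⊕1⊕1⊕1⊕1⊕1⊕1 = 1
s16 (pos 16,17,18,19,20,21,22,23,24,25,26,27,28,29,30,31): 1⊕0⊕1⊕0⊕1⊕0⊕0⊕1⊕1⊕1⊕1⊕1⊕1⊕1⊕1⊕1 = 0
Syndrome s16…s1 = 01101 → error at position 13.
Flip position 13: 1111000001001011010100111111111 → 1111000001000011010100111111111
Read data bits from positions 3,5,6,7,9,10,11,12,13,14,15,17,18,19,20,21,22,23,24,25,26,27,28,29,30,31: 10000100001010100111111111

10000100001010100111111111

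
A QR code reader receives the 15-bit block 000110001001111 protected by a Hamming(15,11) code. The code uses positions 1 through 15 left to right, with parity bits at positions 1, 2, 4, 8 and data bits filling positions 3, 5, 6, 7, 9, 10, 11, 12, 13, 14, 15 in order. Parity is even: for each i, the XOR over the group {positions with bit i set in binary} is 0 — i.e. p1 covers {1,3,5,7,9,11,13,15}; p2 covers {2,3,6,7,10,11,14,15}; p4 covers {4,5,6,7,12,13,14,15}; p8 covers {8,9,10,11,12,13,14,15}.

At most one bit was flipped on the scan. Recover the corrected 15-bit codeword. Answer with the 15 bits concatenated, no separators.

000110011001111

s1 (pos 1,3,5,7,9,11,13,15): 0⊕0⊕1⊕0⊕1⊕0⊕1⊕1 = 0
s2 (pos 2,3,6,7,10,11,14,15): 0⊕0⊕0⊕0⊕0⊕0⊕1⊕1 = 0
s4 (pos 4,5,6,7,12,13,14,15): 1⊕1⊕0⊕0⊕1⊕1⊕1⊕1 = 0
s8 (pos 8,9,10,11,12,13,14,15): 0⊕1⊕0⊕0⊕1⊕1⊕1⊕1 = 1
Syndrome s8…s1 = 1000 → error at position 8.
Flip position 8: 000110001001111 → 000110011001111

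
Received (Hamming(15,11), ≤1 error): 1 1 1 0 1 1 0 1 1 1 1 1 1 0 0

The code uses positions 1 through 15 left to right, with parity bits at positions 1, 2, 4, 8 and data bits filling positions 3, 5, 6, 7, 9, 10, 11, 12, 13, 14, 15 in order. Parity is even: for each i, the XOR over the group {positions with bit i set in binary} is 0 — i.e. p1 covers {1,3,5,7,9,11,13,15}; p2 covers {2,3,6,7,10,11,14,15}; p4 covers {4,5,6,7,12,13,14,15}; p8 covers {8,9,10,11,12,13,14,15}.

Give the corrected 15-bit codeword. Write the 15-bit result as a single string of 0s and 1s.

s1 (pos 1,3,5,7,9,11,13,15): 1⊕1⊕1⊕0⊕1⊕1⊕1⊕0 = 0
s2 (pos 2,3,6,7,10,11,14,15): 1⊕1⊕1⊕0⊕1⊕1⊕0⊕0 = 1
s4 (pos 4,5,6,7,12,13,14,15): 0⊕1⊕1⊕0⊕1⊕1⊕0⊕0 = 0
s8 (pos 8,9,10,11,12,13,14,15): 1⊕1⊕1⊕1⊕1⊕1⊕0⊕0 = 0
Syndrome s8…s1 = 0010 → error at position 2.
Flip position 2: 111011011111100 → 101011011111100

101011011111100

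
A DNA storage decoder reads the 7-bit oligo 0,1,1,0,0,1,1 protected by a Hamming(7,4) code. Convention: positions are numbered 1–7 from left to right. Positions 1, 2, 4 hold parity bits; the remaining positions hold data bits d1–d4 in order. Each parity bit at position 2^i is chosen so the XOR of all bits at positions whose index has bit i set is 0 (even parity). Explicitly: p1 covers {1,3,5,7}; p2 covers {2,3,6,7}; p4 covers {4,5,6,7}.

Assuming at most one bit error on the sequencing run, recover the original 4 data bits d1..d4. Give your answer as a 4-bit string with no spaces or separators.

s1 (pos 1,3,5,7): 0⊕1⊕0⊕1 = 0
s2 (pos 2,3,6,7): 1⊕1⊕1⊕1 = 0
s4 (pos 4,5,6,7): 0⊕0⊕1⊕1 = 0
Syndrome s4…s1 = 000 → no error.
Read data bits from positions 3,5,6,7: 1011

1011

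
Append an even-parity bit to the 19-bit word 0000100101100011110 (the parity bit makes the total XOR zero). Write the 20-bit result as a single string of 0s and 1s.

XOR of the 19 data bits: 0⊕0⊕0⊕0⊕1⊕0⊕0⊕1⊕0⊕1⊕1⊕0⊕0⊕0⊕1⊕1⊕1⊕1⊕0 = 0
Parity bit = 0 (so all 20 bits XOR to 0).

00001001011000111100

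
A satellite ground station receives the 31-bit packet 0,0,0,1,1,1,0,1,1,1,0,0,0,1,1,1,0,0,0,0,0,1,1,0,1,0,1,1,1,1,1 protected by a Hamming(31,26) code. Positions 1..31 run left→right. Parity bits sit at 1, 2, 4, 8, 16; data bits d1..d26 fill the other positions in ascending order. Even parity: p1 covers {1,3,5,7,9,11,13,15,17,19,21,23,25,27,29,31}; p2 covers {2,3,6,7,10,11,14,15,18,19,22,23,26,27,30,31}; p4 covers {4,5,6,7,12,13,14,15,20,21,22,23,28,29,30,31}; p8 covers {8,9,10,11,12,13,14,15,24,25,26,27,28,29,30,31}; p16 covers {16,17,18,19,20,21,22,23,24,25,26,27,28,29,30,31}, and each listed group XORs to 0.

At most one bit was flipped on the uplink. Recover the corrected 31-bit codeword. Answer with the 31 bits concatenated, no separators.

s1 (pos 1,3,5,7,9,11,13,15,17,19,21,23,25,27,29,31): 0⊕0⊕1⊕0⊕1⊕0⊕0⊕1⊕0⊕0⊕0⊕1⊕1⊕1⊕1⊕1 = 0
s2 (pos 2,3,6,7,10,11,14,15,18,19,22,23,26,27,30,31): 0⊕0⊕1⊕0⊕1⊕0⊕1⊕1⊕0⊕0⊕1⊕1⊕0⊕1⊕1⊕1 = 1
s4 (pos 4,5,6,7,12,13,14,15,20,21,22,23,28,29,30,31): 1⊕1⊕1⊕0⊕0⊕0⊕1⊕1⊕0⊕0⊕1⊕1⊕1⊕1⊕1⊕1 = 1
s8 (pos 8,9,10,11,12,13,14,15,24,25,26,27,28,29,30,31): 1⊕1⊕1⊕0⊕0⊕0⊕1⊕1⊕0⊕1⊕0⊕1⊕1⊕1⊕1⊕1 = 1
s16 (pos 16,17,18,19,20,21,22,23,24,25,26,27,28,29,30,31): 1⊕0⊕0⊕0⊕0⊕0⊕1⊕1⊕0⊕1⊕0⊕1⊕1⊕1⊕1⊕1 = 1
Syndrome s16…s1 = 11110 → error at position 30.
Flip position 30: 0001110111000111000001101011111 → 0001110111000111000001101011101

0001110111000111000001101011101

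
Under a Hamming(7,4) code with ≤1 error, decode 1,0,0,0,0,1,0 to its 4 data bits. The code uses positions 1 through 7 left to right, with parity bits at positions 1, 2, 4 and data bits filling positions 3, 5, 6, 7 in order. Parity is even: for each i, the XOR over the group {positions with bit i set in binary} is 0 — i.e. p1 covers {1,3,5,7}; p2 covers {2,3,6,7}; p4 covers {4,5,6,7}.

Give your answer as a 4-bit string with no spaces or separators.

s1 (pos 1,3,5,7): 1⊕0⊕0⊕0 = 1
s2 (pos 2,3,6,7): 0⊕0⊕1⊕0 = 1
s4 (pos 4,5,6,7): 0⊕0⊕1⊕0 = 1
Syndrome s4…s1 = 111 → error at position 7.
Flip position 7: 1000010 → 1000011
Read data bits from positions 3,5,6,7: 0011

0011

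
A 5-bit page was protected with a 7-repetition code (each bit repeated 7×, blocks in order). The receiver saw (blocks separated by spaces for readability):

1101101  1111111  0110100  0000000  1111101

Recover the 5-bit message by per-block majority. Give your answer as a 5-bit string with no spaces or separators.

11001

Block 1 (1101101): 5 ones → 1
Block 2 (1111111): 7 ones → 1
Block 3 (0110100): 3 ones → 0
Block 4 (0000000): 0 ones → 0
Block 5 (1111101): 6 ones → 1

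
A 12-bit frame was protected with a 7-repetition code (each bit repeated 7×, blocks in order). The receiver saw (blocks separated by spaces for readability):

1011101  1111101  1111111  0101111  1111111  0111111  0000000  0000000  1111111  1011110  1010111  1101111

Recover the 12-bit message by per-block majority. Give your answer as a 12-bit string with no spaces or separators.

111111001111

Block 1 (1011101): 5 ones → 1
Block 2 (1111101): 6 ones → 1
Block 3 (1111111): 7 ones → 1
Block 4 (0101111): 5 ones → 1
Block 5 (1111111): 7 ones → 1
Block 6 (0111111): 6 ones → 1
Block 7 (0000000): 0 ones → 0
Block 8 (0000000): 0 ones → 0
Block 9 (1111111): 7 ones → 1
Block 10 (1011110): 5 ones → 1
Block 11 (1010111): 5 ones → 1
Block 12 (1101111): 6 ones → 1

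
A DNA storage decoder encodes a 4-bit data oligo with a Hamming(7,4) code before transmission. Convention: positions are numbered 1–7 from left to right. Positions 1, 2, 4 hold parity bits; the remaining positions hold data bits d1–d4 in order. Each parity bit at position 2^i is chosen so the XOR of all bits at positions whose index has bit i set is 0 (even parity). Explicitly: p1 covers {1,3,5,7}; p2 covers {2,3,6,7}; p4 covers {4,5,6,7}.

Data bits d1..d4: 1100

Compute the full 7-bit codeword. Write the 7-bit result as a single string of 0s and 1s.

0111100

Place data at non-parity positions: p1 p2 1 p4 1 0 0
p1 (pos 1,3,5,7): XOR of data positions = 1⊕1⊕0 = 0
p2 (pos 2,3,6,7): XOR of data positions = 1⊕0⊕0 = 1
p4 (pos 4,5,6,7): XOR of data positions = 1⊕0⊕0 = 1
Codeword: 0111100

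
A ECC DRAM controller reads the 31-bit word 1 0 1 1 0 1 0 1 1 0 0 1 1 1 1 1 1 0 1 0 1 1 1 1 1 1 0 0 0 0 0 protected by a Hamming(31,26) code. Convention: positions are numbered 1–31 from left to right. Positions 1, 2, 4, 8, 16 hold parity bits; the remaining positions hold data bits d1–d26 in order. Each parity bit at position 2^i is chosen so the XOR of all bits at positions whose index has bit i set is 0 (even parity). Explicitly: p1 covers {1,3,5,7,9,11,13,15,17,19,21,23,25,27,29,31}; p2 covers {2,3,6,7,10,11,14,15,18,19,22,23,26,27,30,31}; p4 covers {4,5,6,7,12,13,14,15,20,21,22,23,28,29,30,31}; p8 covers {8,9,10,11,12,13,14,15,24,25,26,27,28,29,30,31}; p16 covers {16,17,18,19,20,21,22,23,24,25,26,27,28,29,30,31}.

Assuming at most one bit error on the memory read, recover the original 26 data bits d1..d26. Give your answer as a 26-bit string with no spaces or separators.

s1 (pos 1,3,5,7,9,11,13,15,17,19,21,23,25,27,29,31): 1⊕1⊕0⊕0⊕1⊕0⊕1⊕1⊕1⊕1⊕1⊕1⊕1⊕0⊕0⊕0 = 0
s2 (pos 2,3,6,7,10,11,14,15,18,19,22,23,26,27,30,31): 0⊕1⊕1⊕0⊕0⊕0⊕1⊕1⊕0⊕1⊕1⊕1⊕1⊕0⊕0⊕0 = 0
s4 (pos 4,5,6,7,12,13,14,15,20,21,22,23,28,29,30,31): 1⊕0⊕1⊕0⊕1⊕1⊕1⊕1⊕0⊕1⊕1⊕1⊕0⊕0⊕0⊕0 = 1
s8 (pos 8,9,10,11,12,13,14,15,24,25,26,27,28,29,30,31): 1⊕1⊕0⊕0⊕1⊕1⊕1⊕1⊕1⊕1⊕1⊕0⊕0⊕0⊕0⊕0 = 1
s16 (pos 16,17,18,19,20,21,22,23,24,25,26,27,28,29,30,31): 1⊕1⊕0⊕1⊕0⊕1⊕1⊕1⊕1⊕1⊕1⊕0⊕0⊕0⊕0⊕0 = 1
Syndrome s16…s1 = 11100 → error at position 28.
Flip position 28: 1011010110011111101011111100000 → 1011010110011111101011111101000
Read data bits from positions 3,5,6,7,9,10,11,12,13,14,15,17,18,19,20,21,22,23,24,25,26,27,28,29,30,31: 10101001111101011111101000

10101001111101011111101000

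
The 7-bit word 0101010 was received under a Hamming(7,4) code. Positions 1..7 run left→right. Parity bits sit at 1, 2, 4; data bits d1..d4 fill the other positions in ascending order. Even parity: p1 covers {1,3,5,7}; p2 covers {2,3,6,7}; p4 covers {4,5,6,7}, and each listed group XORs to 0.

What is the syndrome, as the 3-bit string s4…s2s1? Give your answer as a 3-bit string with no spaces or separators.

000

s1 (pos 1,3,5,7): 0⊕0⊕0⊕0 = 0
s2 (pos 2,3,6,7): 1⊕0⊕1⊕0 = 0
s4 (pos 4,5,6,7): 1⊕0⊕1⊕0 = 0
Syndrome s4…s1 = 000 → no error.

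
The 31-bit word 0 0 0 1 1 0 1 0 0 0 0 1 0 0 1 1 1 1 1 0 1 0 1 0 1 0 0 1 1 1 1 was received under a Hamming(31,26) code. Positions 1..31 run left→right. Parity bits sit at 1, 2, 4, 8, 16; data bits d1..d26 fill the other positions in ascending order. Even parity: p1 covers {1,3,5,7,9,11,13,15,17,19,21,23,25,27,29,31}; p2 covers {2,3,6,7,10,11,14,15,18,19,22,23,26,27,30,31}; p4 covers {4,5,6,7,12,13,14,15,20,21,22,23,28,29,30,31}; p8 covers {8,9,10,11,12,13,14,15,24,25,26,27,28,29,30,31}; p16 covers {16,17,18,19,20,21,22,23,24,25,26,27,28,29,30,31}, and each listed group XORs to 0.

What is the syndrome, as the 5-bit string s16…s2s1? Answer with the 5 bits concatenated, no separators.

s1 (pos 1,3,5,7,9,11,13,15,17,19,21,23,25,27,29,31): 0⊕0⊕1⊕1⊕0⊕0⊕0⊕1⊕1⊕1⊕1⊕1⊕1⊕0⊕1⊕1 = 0
s2 (pos 2,3,6,7,10,11,14,15,18,19,22,23,26,27,30,31): 0⊕0⊕0⊕1⊕0⊕0⊕0⊕1⊕1⊕1⊕0⊕1⊕0⊕0⊕1⊕1 = 1
s4 (pos 4,5,6,7,12,13,14,15,20,21,22,23,28,29,30,31): 1⊕1⊕0⊕1⊕1⊕0⊕0⊕1⊕0⊕1⊕0⊕1⊕1⊕1⊕1⊕1 = 1
s8 (pos 8,9,10,11,12,13,14,15,24,25,26,27,28,29,30,31): 0⊕0⊕0⊕0⊕1⊕0⊕0⊕1⊕0⊕1⊕0⊕0⊕1⊕1⊕1⊕1 = 1
s16 (pos 16,17,18,19,20,21,22,23,24,25,26,27,28,29,30,31): 1⊕1⊕1⊕1⊕0⊕1⊕0⊕1⊕0⊕1⊕0⊕0⊕1⊕1⊕1⊕1 = 1
Syndrome s16…s1 = 11110 → error at position 30.

11110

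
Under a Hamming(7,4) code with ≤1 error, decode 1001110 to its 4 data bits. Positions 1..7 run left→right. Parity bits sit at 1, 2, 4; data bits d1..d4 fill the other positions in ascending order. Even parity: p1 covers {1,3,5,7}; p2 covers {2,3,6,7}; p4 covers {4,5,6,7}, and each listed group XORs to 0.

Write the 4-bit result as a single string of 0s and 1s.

0100

s1 (pos 1,3,5,7): 1⊕0⊕1⊕0 = 0
s2 (pos 2,3,6,7): 0⊕0⊕1⊕0 = 1
s4 (pos 4,5,6,7): 1⊕1⊕1⊕0 = 1
Syndrome s4…s1 = 110 → error at position 6.
Flip position 6: 1001110 → 1001100
Read data bits from positions 3,5,6,7: 0100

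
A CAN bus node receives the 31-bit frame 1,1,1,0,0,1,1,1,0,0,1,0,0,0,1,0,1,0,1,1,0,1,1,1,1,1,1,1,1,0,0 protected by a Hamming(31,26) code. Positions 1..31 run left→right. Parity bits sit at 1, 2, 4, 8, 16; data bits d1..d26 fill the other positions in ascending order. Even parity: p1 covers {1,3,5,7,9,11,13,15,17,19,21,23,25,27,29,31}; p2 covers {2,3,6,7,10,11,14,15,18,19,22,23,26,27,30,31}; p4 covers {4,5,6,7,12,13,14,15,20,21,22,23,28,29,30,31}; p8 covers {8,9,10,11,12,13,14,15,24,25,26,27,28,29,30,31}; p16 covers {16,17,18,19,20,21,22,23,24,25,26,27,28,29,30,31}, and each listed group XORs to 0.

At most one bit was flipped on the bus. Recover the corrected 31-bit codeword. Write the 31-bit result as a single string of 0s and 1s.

1110011100100010101101111101100

s1 (pos 1,3,5,7,9,11,13,15,17,19,21,23,25,27,29,31): 1⊕1⊕0⊕1⊕0⊕1⊕0⊕1⊕1⊕1⊕0⊕1⊕1⊕1⊕1⊕0 = 1
s2 (pos 2,3,6,7,10,11,14,15,18,19,22,23,26,27,30,31): 1⊕1⊕1⊕1⊕0⊕1⊕0⊕1⊕0⊕1⊕1⊕1⊕1⊕1⊕0⊕0 = 1
s4 (pos 4,5,6,7,12,13,14,15,20,21,22,23,28,29,30,31): 0⊕0⊕1⊕1⊕0⊕0⊕0⊕1⊕1⊕0⊕1⊕1⊕1⊕1⊕0⊕0 = 0
s8 (pos 8,9,10,11,12,13,14,15,24,25,26,27,28,29,30,31): 1⊕0⊕0⊕1⊕0⊕0⊕0⊕1⊕1⊕1⊕1⊕1⊕1⊕1⊕0⊕0 = 1
s16 (pos 16,17,18,19,20,21,22,23,24,25,26,27,28,29,30,31): 0⊕1⊕0⊕1⊕1⊕0⊕1⊕1⊕1⊕1⊕1⊕1⊕1⊕1⊕0⊕0 = 1
Syndrome s16…s1 = 11011 → error at position 27.
Flip position 27: 1110011100100010101101111111100 → 1110011100100010101101111101100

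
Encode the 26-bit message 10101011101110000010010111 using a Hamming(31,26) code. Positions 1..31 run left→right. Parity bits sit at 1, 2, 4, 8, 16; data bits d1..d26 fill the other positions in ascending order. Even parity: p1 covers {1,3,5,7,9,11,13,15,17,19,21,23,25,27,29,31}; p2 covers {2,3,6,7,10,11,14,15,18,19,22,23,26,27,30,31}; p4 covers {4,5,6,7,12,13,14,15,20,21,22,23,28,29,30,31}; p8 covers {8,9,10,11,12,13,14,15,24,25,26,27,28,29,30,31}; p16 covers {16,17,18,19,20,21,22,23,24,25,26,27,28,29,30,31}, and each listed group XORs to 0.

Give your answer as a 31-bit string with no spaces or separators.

Place data at non-parity positions: p1 p2 1 p4 0 1 0 p8 1 0 1 1 1 0 1 p16 1 1 0 0 0 0 0 1 0 0 1 0 1 1 1
p1 (pos 1,3,5,7,9,11,13,15,17,19,21,23,25,27,29,31): XOR of data positions = 1⊕0⊕0⊕1⊕1⊕1⊕1⊕1⊕0⊕0⊕0⊕0⊕1⊕1⊕1 = 1
p2 (pos 2,3,6,7,10,11,14,15,18,19,22,23,26,27,30,31): XOR of data positions = 1⊕1⊕0⊕0⊕1⊕0⊕1⊕1⊕0⊕0⊕0⊕0⊕1⊕1⊕1 = 0
p4 (pos 4,5,6,7,12,13,14,15,20,21,22,23,28,29,30,31): XOR of data positions = 0⊕1⊕0⊕1⊕1⊕0⊕1⊕0⊕0⊕0⊕0⊕0⊕1⊕1⊕1 = 1
p8 (pos 8,9,10,11,12,13,14,15,24,25,26,27,28,29,30,31): XOR of data positions = 1⊕0⊕1⊕1⊕1⊕0⊕1⊕1⊕0⊕0⊕1⊕0⊕1⊕1⊕1 = 0
p16 (pos 16,17,18,19,20,21,22,23,24,25,26,27,28,29,30,31): XOR of data positions = 1⊕1⊕0⊕0⊕0⊕0⊕0⊕1⊕0⊕0⊕1⊕0⊕1⊕1⊕1 = 1
Codeword: 1011010010111011110000010010111

1011010010111011110000010010111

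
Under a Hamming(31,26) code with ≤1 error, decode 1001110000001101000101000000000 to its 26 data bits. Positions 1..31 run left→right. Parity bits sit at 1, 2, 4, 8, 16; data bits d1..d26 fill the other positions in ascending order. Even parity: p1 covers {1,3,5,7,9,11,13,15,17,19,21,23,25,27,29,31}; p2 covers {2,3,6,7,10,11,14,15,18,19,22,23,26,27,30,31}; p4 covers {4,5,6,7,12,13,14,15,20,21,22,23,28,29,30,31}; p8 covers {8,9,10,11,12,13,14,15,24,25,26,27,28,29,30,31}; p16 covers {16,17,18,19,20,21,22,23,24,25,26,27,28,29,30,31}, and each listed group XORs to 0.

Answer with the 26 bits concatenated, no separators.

01100000110000101100000000

s1 (pos 1,3,5,7,9,11,13,15,17,19,21,23,25,27,29,31): 1⊕0⊕1⊕0⊕0⊕0⊕1⊕0⊕0⊕0⊕0⊕0⊕0⊕0⊕0⊕0 = 1
s2 (pos 2,3,6,7,10,11,14,15,18,19,22,23,26,27,30,31): 0⊕0⊕1⊕0⊕0⊕0⊕1⊕0⊕0⊕0⊕1⊕0⊕0⊕0⊕0⊕0 = 1
s4 (pos 4,5,6,7,12,13,14,15,20,21,22,23,28,29,30,31): 1⊕1⊕1⊕0⊕0⊕1⊕1⊕0⊕1⊕0⊕1⊕0⊕0⊕0⊕0⊕0 = 1
s8 (pos 8,9,10,11,12,13,14,15,24,25,26,27,28,29,30,31): 0⊕0⊕0⊕0⊕0⊕1⊕1⊕0⊕0⊕0⊕0⊕0⊕0⊕0⊕0⊕0 = 0
s16 (pos 16,17,18,19,20,21,22,23,24,25,26,27,28,29,30,31): 1⊕0⊕0⊕0⊕1⊕0⊕1⊕0⊕0⊕0⊕0⊕0⊕0⊕0⊕0⊕0 = 1
Syndrome s16…s1 = 10111 → error at position 23.
Flip position 23: 1001110000001101000101000000000 → 1001110000001101000101100000000
Read data bits from positions 3,5,6,7,9,10,11,12,13,14,15,17,18,19,20,21,22,23,24,25,26,27,28,29,30,31: 01100000110000101100000000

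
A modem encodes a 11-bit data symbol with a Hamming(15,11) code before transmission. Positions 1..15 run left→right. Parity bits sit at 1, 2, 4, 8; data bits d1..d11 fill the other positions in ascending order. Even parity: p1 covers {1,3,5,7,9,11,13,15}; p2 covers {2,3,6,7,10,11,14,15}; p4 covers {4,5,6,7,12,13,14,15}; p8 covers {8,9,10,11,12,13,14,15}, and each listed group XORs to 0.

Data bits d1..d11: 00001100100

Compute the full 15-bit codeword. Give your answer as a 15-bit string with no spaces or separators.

Place data at non-parity positions: p1 p2 0 p4 0 0 0 p8 1 1 0 0 1 0 0
p1 (pos 1,3,5,7,9,11,13,15): XOR of data positions = 0⊕0⊕0⊕1⊕0⊕1⊕0 = 0
p2 (pos 2,3,6,7,10,11,14,15): XOR of data positions = 0⊕0⊕0⊕1⊕0⊕0⊕0 = 1
p4 (pos 4,5,6,7,12,13,14,15): XOR of data positions = 0⊕0⊕0⊕0⊕1⊕0⊕0 = 1
p8 (pos 8,9,10,11,12,13,14,15): XOR of data positions = 1⊕1⊕0⊕0⊕1⊕0⊕0 = 1
Codeword: 010100011100100

010100011100100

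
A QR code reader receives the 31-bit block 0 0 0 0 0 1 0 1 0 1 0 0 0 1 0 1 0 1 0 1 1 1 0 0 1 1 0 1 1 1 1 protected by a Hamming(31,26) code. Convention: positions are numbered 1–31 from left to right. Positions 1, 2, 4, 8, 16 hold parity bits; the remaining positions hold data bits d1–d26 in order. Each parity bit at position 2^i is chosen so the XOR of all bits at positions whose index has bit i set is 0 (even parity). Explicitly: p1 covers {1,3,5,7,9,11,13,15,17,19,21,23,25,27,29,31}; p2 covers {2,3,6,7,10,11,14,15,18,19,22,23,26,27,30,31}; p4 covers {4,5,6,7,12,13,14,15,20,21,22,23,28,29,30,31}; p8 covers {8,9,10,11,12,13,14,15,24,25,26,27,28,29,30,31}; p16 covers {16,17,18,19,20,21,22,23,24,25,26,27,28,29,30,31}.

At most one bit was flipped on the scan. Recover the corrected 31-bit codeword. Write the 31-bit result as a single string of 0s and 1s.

0000010101000101010111001100111

s1 (pos 1,3,5,7,9,11,13,15,17,19,21,23,25,27,29,31): 0⊕0⊕0⊕0⊕0⊕0⊕0⊕0⊕0⊕0⊕1⊕0⊕1⊕0⊕1⊕1 = 0
s2 (pos 2,3,6,7,10,11,14,15,18,19,22,23,26,27,30,31): 0⊕0⊕1⊕0⊕1⊕0⊕1⊕0⊕1⊕0⊕1⊕0⊕1⊕0⊕1⊕1 = 0
s4 (pos 4,5,6,7,12,13,14,15,20,21,22,23,28,29,30,31): 0⊕0⊕1⊕0⊕0⊕0⊕1⊕0⊕1⊕1⊕1⊕0⊕1⊕1⊕1⊕1 = 1
s8 (pos 8,9,10,11,12,13,14,15,24,25,26,27,28,29,30,31): 1⊕0⊕1⊕0⊕0⊕0⊕1⊕0⊕0⊕1⊕1⊕0⊕1⊕1⊕1⊕1 = 1
s16 (pos 16,17,18,19,20,21,22,23,24,25,26,27,28,29,30,31): 1⊕0⊕1⊕0⊕1⊕1⊕1⊕0⊕0⊕1⊕1⊕0⊕1⊕1⊕1⊕1 = 1
Syndrome s16…s1 = 11100 → error at position 28.
Flip position 28: 0000010101000101010111001101111 → 0000010101000101010111001100111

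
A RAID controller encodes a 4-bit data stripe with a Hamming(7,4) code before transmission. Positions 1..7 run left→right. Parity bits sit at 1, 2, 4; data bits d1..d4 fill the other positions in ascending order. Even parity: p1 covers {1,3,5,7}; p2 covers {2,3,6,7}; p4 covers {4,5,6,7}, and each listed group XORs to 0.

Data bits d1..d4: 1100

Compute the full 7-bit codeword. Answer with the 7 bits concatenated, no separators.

Place data at non-parity positions: p1 p2 1 p4 1 0 0
p1 (pos 1,3,5,7): XOR of data positions = 1⊕1⊕0 = 0
p2 (pos 2,3,6,7): XOR of data positions = 1⊕0⊕0 = 1
p4 (pos 4,5,6,7): XOR of data positions = 1⊕0⊕0 = 1
Codeword: 0111100

0111100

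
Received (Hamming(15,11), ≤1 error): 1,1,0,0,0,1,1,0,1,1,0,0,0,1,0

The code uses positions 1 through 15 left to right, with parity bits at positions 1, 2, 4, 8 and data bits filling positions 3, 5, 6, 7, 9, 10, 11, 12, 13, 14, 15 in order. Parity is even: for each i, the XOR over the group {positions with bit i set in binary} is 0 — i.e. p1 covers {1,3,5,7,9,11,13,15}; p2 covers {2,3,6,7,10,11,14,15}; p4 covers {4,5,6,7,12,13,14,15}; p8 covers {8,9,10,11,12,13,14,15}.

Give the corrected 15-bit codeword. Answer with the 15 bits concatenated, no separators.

110001101100011

s1 (pos 1,3,5,7,9,11,13,15): 1⊕0⊕0⊕1⊕1⊕0⊕0⊕0 = 1
s2 (pos 2,3,6,7,10,11,14,15): 1⊕0⊕1⊕1⊕1⊕0⊕1⊕0 = 1
s4 (pos 4,5,6,7,12,13,14,15): 0⊕0⊕1⊕1⊕0⊕0⊕1⊕0 = 1
s8 (pos 8,9,10,11,12,13,14,15): 0⊕1⊕1⊕0⊕0⊕0⊕1⊕0 = 1
Syndrome s8…s1 = 1111 → error at position 15.
Flip position 15: 110001101100010 → 110001101100011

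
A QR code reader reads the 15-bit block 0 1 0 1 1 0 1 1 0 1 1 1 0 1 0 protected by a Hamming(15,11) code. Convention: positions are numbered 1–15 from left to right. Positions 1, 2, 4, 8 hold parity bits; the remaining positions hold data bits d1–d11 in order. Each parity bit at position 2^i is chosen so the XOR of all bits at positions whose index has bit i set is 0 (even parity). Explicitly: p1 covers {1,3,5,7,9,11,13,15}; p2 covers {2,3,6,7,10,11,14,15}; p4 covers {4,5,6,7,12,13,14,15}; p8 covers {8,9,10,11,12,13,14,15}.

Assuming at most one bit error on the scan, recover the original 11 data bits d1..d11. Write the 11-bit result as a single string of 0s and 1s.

01010111011

s1 (pos 1,3,5,7,9,11,13,15): 0⊕0⊕1⊕1⊕0⊕1⊕0⊕0 = 1
s2 (pos 2,3,6,7,10,11,14,15): 1⊕0⊕0⊕1⊕1⊕1⊕1⊕0 = 1
s4 (pos 4,5,6,7,12,13,14,15): 1⊕1⊕0⊕1⊕1⊕0⊕1⊕0 = 1
s8 (pos 8,9,10,11,12,13,14,15): 1⊕0⊕1⊕1⊕1⊕0⊕1⊕0 = 1
Syndrome s8…s1 = 1111 → error at position 15.
Flip position 15: 010110110111010 → 010110110111011
Read data bits from positions 3,5,6,7,9,10,11,12,13,14,15: 01010111011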